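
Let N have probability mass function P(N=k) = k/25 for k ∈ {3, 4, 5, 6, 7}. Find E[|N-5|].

E[|N-5|] = Σ |n-5|·P(N=n)
 = 2·3/25 + 1·4/25 + 0·1/5 + 1·6/25 + 2·7/25
 = 6/25 + 4/25 + 0 + 6/25 + 14/25
 = 6/5

1.2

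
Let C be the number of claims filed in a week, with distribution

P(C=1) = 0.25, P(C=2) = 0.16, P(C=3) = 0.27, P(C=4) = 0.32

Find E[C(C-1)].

E[C(C-1)] = Σ c(c-1)·P(C=c)
 = 0·0.25 + 2·0.16 + 6·0.27 + 12·0.32
 = 0 + 0.32 + 1.62 + 3.84
 = 5.78

5.78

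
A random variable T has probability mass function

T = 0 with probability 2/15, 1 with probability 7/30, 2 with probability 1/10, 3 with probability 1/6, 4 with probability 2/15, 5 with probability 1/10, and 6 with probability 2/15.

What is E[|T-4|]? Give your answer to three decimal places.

E[|T-4|] = Σ |t-4|·P(T=t)
 = 4·2/15 + 3·7/30 + 2·1/10 + 1·1/6 + 0·2/15 + 1·1/10 + 2·2/15
 = 8/15 + 7/10 + 1/5 + 1/6 + 0 + 1/10 + 4/15
 = 59/30

1.967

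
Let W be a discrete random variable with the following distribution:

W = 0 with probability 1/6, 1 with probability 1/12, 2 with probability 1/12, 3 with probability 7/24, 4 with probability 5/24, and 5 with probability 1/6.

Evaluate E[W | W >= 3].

P(W >= 3) = 7/24 + 5/24 + 1/6 = 2/3.
E[W | W >= 3] = [3·7/24 + 4·5/24 + 5·1/6] / (2/3)
 = 61/24 / (2/3)
 = 61/16

3.8125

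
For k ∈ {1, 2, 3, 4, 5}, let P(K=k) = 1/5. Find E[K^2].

11

E[K^2] = Σ k^2·P(K=k)
 = 1·1/5 + 4·1/5 + 9·1/5 + 16·1/5 + 25·1/5
 = 1/5 + 4/5 + 9/5 + 16/5 + 5
 = 11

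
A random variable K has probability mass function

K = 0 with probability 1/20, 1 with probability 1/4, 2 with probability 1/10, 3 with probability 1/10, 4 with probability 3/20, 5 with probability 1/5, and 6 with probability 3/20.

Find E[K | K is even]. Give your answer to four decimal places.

3.7778

P(K is even) = 1/20 + 1/10 + 3/20 + 3/20 = 9/20.
E[K | K is even] = [0·1/20 + 2·1/10 + 4·3/20 + 6·3/20] / (9/20)
 = 17/10 / (9/20)
 = 34/9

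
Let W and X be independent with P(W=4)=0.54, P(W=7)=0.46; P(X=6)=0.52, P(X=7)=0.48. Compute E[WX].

E[WX] = Σ_w Σ_x wx · P(W=w)P(X=x)
 = 24·0.2808 + 28·0.2592 + 42·0.2392 + 49·0.2208
 = 6.7392 + 7.2576 + 10.0464 + 10.8192
 = 34.8624

34.8624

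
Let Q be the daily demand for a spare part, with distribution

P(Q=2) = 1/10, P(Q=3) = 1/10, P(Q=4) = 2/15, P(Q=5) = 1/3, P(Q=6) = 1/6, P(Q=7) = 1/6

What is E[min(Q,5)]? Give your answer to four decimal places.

E[min(Q,5)] = Σ min(q,5)·P(Q=q)
 = 2·1/10 + 3·1/10 + 4·2/15 + 5·1/3 + 5·1/6 + 5·1/6
 = 1/5 + 3/10 + 8/15 + 5/3 + 5/6 + 5/6
 = 131/30

4.3667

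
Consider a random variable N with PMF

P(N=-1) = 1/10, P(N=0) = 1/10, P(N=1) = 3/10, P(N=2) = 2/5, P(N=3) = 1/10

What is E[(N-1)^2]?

1.3

E[(N-1)^2] = Σ (n-1)^2·P(N=n)
 = 4·1/10 + 1·1/10 + 0·3/10 + 1·2/5 + 4·1/10
 = 2/5 + 1/10 + 0 + 2/5 + 2/5
 = 13/10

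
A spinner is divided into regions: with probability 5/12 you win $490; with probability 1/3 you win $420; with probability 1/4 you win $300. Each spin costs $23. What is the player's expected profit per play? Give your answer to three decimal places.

E[payout] = 490·5/12 + 420·1/3 + 300·1/4
 = 1225/6 + 140 + 75
 = 2515/6
Net = 2515/6 - 23 = 2377/6

396.167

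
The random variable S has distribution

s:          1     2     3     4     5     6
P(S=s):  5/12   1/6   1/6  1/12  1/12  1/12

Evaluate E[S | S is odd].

P(S is odd) = 5/12 + 1/6 + 1/12 = 2/3.
E[S | S is odd] = [1·5/12 + 3·1/6 + 5·1/12] / (2/3)
 = 4/3 / (2/3)
 = 2

2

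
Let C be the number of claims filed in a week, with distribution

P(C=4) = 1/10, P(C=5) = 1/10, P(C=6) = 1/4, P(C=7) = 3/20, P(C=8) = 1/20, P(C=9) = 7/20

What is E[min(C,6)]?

E[min(C,6)] = Σ min(c,6)·P(C=c)
 = 4·1/10 + 5·1/10 + 6·1/4 + 6·3/20 + 6·1/20 + 6·7/20
 = 2/5 + 1/2 + 3/2 + 9/10 + 3/10 + 21/10
 = 57/10

5.7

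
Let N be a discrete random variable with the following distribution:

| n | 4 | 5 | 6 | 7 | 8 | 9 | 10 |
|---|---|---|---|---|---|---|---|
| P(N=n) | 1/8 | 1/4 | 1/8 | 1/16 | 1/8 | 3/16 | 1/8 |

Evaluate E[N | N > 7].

9

P(N > 7) = 1/8 + 3/16 + 1/8 = 7/16.
E[N | N > 7] = [8·1/8 + 9·3/16 + 10·1/8] / (7/16)
 = 63/16 / (7/16)
 = 9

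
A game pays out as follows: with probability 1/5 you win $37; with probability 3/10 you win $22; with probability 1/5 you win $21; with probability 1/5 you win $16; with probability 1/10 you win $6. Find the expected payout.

E[payout] = 37·1/5 + 22·3/10 + 21·1/5 + 16·1/5 + 6·1/10
 = 37/5 + 33/5 + 21/5 + 16/5 + 3/5
 = 22

22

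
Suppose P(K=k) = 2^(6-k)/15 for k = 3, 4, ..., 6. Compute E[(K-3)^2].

E[(K-3)^2] = Σ (k-3)^2·P(K=k)
 = 0·8/15 + 1·4/15 + 4·2/15 + 9·1/15
 = 0 + 4/15 + 8/15 + 3/5
 = 7/5

1.4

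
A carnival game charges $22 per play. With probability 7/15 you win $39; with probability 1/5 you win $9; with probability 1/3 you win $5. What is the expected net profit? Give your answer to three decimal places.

-0.333

E[payout] = 39·7/15 + 9·1/5 + 5·1/3
 = 91/5 + 9/5 + 5/3
 = 65/3
Net = 65/3 - 22 = -1/3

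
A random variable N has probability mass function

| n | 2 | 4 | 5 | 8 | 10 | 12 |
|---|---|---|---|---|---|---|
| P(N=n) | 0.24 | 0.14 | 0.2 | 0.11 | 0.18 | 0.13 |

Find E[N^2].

E[N^2] = Σ n^2·P(N=n)
 = 4·0.24 + 16·0.14 + 25·0.2 + 64·0.11 + 100·0.18 + 144·0.13
 = 0.96 + 2.24 + 5 + 7.04 + 18 + 18.72
 = 51.96

51.96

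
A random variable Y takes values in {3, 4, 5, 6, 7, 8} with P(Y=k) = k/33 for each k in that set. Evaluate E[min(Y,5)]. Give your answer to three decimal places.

4.697

E[min(Y,5)] = Σ min(y,5)·P(Y=y)
 = 3·1/11 + 4·4/33 + 5·5/33 + 5·2/11 + 5·7/33 + 5·8/33
 = 3/11 + 16/33 + 25/33 + 10/11 + 35/33 + 40/33
 = 155/33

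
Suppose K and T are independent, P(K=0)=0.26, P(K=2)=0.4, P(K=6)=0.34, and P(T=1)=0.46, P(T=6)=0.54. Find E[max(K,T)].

4.666

E[max(K,T)] = Σ_k Σ_t max(k,t) · P(K=k)P(T=t)
 = 1·0.1196 + 6·0.1404 + 2·0.184 + 6·0.216 + 6·0.1564 + 6·0.1836
 = 0.1196 + 0.8424 + 0.368 + 1.296 + 0.9384 + 1.1016
 = 4.666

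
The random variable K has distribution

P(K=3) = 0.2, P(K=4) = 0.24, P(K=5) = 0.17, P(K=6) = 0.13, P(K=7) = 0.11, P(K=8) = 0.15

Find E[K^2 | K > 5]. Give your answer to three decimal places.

50.436

P(K > 5) = 0.13 + 0.11 + 0.15 = 0.39.
E[K^2 | K > 5] = [36·0.13 + 49·0.11 + 64·0.15] / 0.39
 = 19.67 / 0.39
 = 1967/39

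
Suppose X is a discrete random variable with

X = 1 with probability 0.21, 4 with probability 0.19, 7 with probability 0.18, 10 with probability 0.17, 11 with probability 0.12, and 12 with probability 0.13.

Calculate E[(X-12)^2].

E[(X-12)^2] = Σ (x-12)^2·P(X=x)
 = 121·0.21 + 64·0.19 + 25·0.18 + 4·0.17 + 1·0.12 + 0·0.13
 = 25.41 + 12.16 + 4.5 + 0.68 + 0.12 + 0
 = 42.87

42.87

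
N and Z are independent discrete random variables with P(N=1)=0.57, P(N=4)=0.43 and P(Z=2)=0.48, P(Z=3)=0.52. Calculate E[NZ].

5.7708

E[NZ] = Σ_n Σ_z nz · P(N=n)P(Z=z)
 = 2·0.2736 + 3·0.2964 + 8·0.2064 + 12·0.2236
 = 0.5472 + 0.8892 + 1.6512 + 2.6832
 = 5.7708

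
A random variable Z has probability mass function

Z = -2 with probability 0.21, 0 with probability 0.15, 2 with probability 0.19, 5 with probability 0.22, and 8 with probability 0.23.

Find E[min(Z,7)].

E[min(Z,7)] = Σ min(z,7)·P(Z=z)
 = (-2)·0.21 + 0·0.15 + 2·0.19 + 5·0.22 + 7·0.23
 = (-0.42) + 0 + 0.38 + 1.1 + 1.61
 = 2.67

2.67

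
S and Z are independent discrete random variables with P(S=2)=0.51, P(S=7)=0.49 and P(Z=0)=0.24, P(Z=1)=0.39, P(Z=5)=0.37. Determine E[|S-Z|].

E[|S-Z|] = Σ_s Σ_z |s-z| · P(S=s)P(Z=z)
 = 2·0.1224 + 1·0.1989 + 3·0.1887 + 7·0.1176 + 6·0.1911 + 2·0.1813
 = 0.2448 + 0.1989 + 0.5661 + 0.8232 + 1.1466 + 0.3626
 = 3.3422

3.3422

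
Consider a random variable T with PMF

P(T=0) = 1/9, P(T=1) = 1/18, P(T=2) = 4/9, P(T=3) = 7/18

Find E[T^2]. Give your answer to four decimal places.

E[T^2] = Σ t^2·P(T=t)
 = 0·1/9 + 1·1/18 + 4·4/9 + 9·7/18
 = 0 + 1/18 + 16/9 + 7/2
 = 16/3

5.3333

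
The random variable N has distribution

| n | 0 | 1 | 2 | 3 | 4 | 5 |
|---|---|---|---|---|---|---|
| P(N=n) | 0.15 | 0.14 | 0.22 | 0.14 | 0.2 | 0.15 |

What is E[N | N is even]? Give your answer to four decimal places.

2.1754

P(N is even) = 0.15 + 0.22 + 0.2 = 0.57.
E[N | N is even] = [0·0.15 + 2·0.22 + 4·0.2] / 0.57
 = 1.24 / 0.57
 = 124/57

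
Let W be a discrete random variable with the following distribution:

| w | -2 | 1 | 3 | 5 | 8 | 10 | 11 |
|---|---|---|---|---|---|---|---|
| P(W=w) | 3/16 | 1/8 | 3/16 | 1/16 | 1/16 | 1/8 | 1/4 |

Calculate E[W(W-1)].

45.75

E[W(W-1)] = Σ w(w-1)·P(W=w)
 = 6·3/16 + 0·1/8 + 6·3/16 + 20·1/16 + 56·1/16 + 90·1/8 + 110·1/4
 = 9/8 + 0 + 9/8 + 5/4 + 7/2 + 45/4 + 55/2
 = 183/4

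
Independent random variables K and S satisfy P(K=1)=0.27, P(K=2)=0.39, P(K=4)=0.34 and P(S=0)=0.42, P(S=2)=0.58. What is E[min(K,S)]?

E[min(K,S)] = Σ_k Σ_s min(k,s) · P(K=k)P(S=s)
 = 0·0.1134 + 1·0.1566 + 0·0.1638 + 2·0.2262 + 0·0.1428 + 2·0.1972
 = 0 + 0.1566 + 0 + 0.4524 + 0 + 0.3944
 = 1.0034

1.0034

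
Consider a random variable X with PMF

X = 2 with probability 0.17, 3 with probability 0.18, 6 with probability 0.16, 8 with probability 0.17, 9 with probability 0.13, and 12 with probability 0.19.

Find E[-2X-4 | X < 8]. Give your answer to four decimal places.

P(X < 8) = 0.17 + 0.18 + 0.16 = 0.51.
E[-2X-4 | X < 8] = [(-8)·0.17 + (-10)·0.18 + (-16)·0.16] / 0.51
 = -5.72 / 0.51
 = -572/51

-11.2157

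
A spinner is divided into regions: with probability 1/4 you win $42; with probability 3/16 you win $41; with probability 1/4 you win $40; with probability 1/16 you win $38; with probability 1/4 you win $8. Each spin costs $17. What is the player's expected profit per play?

15.5625

E[payout] = 42·1/4 + 41·3/16 + 40·1/4 + 38·1/16 + 8·1/4
 = 21/2 + 123/16 + 10 + 19/8 + 2
 = 521/16
Net = 521/16 - 17 = 249/16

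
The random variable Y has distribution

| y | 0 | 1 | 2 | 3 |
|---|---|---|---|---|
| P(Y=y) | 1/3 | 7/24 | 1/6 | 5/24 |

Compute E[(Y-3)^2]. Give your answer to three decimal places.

4.333

E[(Y-3)^2] = Σ (y-3)^2·P(Y=y)
 = 9·1/3 + 4·7/24 + 1·1/6 + 0·5/24
 = 3 + 7/6 + 1/6 + 0
 = 13/3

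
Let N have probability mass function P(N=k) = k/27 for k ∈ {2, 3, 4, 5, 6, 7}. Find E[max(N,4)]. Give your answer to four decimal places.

E[max(N,4)] = Σ max(n,4)·P(N=n)
 = 4·2/27 + 4·1/9 + 4·4/27 + 5·5/27 + 6·2/9 + 7·7/27
 = 8/27 + 4/9 + 16/27 + 25/27 + 4/3 + 49/27
 = 146/27

5.4074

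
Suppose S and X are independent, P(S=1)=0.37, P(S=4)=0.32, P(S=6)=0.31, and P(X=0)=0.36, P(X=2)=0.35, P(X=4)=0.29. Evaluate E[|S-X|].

2.5528

E[|S-X|] = Σ_s Σ_x |s-x| · P(S=s)P(X=x)
 = 1·0.1332 + 1·0.1295 + 3·0.1073 + 4·0.1152 + 2·0.112 + 0·0.0928 + 6·0.1116 + 4·0.1085 + 2·0.0899
 = 0.1332 + 0.1295 + 0.3219 + 0.4608 + 0.224 + 0 + 0.6696 + 0.434 + 0.1798
 = 2.5528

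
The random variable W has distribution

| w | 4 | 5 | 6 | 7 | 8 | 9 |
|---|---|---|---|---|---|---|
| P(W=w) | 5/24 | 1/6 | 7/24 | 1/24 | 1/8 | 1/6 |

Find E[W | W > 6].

8.375

P(W > 6) = 1/24 + 1/8 + 1/6 = 1/3.
E[W | W > 6] = [7·1/24 + 8·1/8 + 9·1/6] / (1/3)
 = 67/24 / (1/3)
 = 67/8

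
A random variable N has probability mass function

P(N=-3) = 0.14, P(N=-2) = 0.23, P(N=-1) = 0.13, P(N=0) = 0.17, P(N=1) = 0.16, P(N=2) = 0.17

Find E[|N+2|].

1.77

E[|N+2|] = Σ |n+2|·P(N=n)
 = 1·0.14 + 0·0.23 + 1·0.13 + 2·0.17 + 3·0.16 + 4·0.17
 = 0.14 + 0 + 0.13 + 0.34 + 0.48 + 0.68
 = 1.77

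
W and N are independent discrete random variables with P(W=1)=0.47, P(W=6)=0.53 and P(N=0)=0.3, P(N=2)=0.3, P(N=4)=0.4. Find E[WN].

8.03

E[WN] = Σ_w Σ_n wn · P(W=w)P(N=n)
 = 0·0.141 + 2·0.141 + 4·0.188 + 0·0.159 + 12·0.159 + 24·0.212
 = 0 + 0.282 + 0.752 + 0 + 1.908 + 5.088
 = 8.03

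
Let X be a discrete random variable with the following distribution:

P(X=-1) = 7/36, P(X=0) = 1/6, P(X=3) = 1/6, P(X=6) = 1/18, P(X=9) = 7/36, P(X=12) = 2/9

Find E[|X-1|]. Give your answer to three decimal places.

E[|X-1|] = Σ |x-1|·P(X=x)
 = 2·7/36 + 1·1/6 + 2·1/6 + 5·1/18 + 8·7/36 + 11·2/9
 = 7/18 + 1/6 + 1/3 + 5/18 + 14/9 + 22/9
 = 31/6

5.167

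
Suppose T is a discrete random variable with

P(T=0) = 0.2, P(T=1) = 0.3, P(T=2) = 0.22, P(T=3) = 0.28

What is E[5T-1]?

E[5T-1] = Σ (5t-1)·P(T=t)
 = (-1)·0.2 + 4·0.3 + 9·0.22 + 14·0.28
 = (-0.2) + 1.2 + 1.98 + 3.92
 = 6.9

6.9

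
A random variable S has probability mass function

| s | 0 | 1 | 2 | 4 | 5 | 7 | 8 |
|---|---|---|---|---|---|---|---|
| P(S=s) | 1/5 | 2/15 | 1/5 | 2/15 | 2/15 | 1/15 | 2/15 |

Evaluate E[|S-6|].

3.4

E[|S-6|] = Σ |s-6|·P(S=s)
 = 6·1/5 + 5·2/15 + 4·1/5 + 2·2/15 + 1·2/15 + 1·1/15 + 2·2/15
 = 6/5 + 2/3 + 4/5 + 4/15 + 2/15 + 1/15 + 4/15
 = 17/5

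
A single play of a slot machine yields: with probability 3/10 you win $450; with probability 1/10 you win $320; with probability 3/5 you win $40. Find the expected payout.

191

E[payout] = 450·3/10 + 320·1/10 + 40·3/5
 = 135 + 32 + 24
 = 191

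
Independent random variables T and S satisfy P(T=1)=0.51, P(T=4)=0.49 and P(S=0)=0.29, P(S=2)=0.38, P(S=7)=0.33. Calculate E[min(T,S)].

E[min(T,S)] = Σ_t Σ_s min(t,s) · P(T=t)P(S=s)
 = 0·0.1479 + 1·0.1938 + 1·0.1683 + 0·0.1421 + 2·0.1862 + 4·0.1617
 = 0 + 0.1938 + 0.1683 + 0 + 0.3724 + 0.6468
 = 1.3813

1.3813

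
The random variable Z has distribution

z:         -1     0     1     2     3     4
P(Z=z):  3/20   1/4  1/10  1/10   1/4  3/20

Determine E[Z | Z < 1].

-0.375

P(Z < 1) = 3/20 + 1/4 = 2/5.
E[Z | Z < 1] = [(-1)·3/20 + 0·1/4] / (2/5)
 = -3/20 / (2/5)
 = -3/8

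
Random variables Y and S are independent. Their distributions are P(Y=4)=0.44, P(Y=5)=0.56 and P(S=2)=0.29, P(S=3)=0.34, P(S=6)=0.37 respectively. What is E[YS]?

17.4192

E[YS] = Σ_y Σ_s ys · P(Y=y)P(S=s)
 = 8·0.1276 + 12·0.1496 + 24·0.1628 + 10·0.1624 + 15·0.1904 + 30·0.2072
 = 1.0208 + 1.7952 + 3.9072 + 1.624 + 2.856 + 6.216
 = 17.4192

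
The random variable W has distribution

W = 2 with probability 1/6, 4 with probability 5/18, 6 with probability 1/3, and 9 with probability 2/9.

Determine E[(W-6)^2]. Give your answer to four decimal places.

E[(W-6)^2] = Σ (w-6)^2·P(W=w)
 = 16·1/6 + 4·5/18 + 0·1/3 + 9·2/9
 = 8/3 + 10/9 + 0 + 2
 = 52/9

5.7778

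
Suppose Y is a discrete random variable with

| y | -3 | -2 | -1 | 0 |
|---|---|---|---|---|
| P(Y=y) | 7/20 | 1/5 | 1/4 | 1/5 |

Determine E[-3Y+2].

E[-3Y+2] = Σ (-3y+2)·P(Y=y)
 = 11·7/20 + 8·1/5 + 5·1/4 + 2·1/5
 = 77/20 + 8/5 + 5/4 + 2/5
 = 71/10

7.1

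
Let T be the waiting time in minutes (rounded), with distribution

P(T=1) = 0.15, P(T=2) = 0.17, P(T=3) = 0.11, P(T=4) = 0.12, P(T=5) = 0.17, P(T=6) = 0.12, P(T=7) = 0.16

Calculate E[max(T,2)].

E[max(T,2)] = Σ max(t,2)·P(T=t)
 = 2·0.15 + 2·0.17 + 3·0.11 + 4·0.12 + 5·0.17 + 6·0.12 + 7·0.16
 = 0.3 + 0.34 + 0.33 + 0.48 + 0.85 + 0.72 + 1.12
 = 4.14

4.14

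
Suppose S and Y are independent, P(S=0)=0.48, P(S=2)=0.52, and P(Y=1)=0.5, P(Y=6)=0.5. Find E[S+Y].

E[S+Y] = Σ_s Σ_y (s+y) · P(S=s)P(Y=y)
 = 1·0.24 + 6·0.24 + 3·0.26 + 8·0.26
 = 0.24 + 1.44 + 0.78 + 2.08
 = 4.54

4.54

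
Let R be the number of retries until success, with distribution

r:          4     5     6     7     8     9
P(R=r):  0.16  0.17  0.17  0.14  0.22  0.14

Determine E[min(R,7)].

E[min(R,7)] = Σ min(r,7)·P(R=r)
 = 4·0.16 + 5·0.17 + 6·0.17 + 7·0.14 + 7·0.22 + 7·0.14
 = 0.64 + 0.85 + 1.02 + 0.98 + 1.54 + 0.98
 = 6.01

6.01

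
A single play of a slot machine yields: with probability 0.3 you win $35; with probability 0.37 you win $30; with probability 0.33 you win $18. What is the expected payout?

27.54

E[payout] = 35·0.3 + 30·0.37 + 18·0.33
 = 10.5 + 11.1 + 5.94
 = 27.54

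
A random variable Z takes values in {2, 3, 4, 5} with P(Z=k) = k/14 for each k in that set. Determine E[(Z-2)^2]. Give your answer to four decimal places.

E[(Z-2)^2] = Σ (z-2)^2·P(Z=z)
 = 0·1/7 + 1·3/14 + 4·2/7 + 9·5/14
 = 0 + 3/14 + 8/7 + 45/14
 = 32/7

4.5714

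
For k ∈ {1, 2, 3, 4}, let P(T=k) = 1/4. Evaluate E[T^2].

7.5

E[T^2] = Σ t^2·P(T=t)
 = 1·1/4 + 4·1/4 + 9·1/4 + 16·1/4
 = 1/4 + 1 + 9/4 + 4
 = 15/2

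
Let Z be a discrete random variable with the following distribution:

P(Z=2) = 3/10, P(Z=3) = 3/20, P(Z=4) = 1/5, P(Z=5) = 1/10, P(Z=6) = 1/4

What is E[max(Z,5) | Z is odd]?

5

P(Z is odd) = 3/20 + 1/10 = 1/4.
E[max(Z,5) | Z is odd] = [5·3/20 + 5·1/10] / (1/4)
 = 5/4 / (1/4)
 = 5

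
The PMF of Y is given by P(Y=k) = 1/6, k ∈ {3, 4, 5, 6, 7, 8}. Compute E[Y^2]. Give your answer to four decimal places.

33.1667

E[Y^2] = Σ y^2·P(Y=y)
 = 9·1/6 + 16·1/6 + 25·1/6 + 36·1/6 + 49·1/6 + 64·1/6
 = 3/2 + 8/3 + 25/6 + 6 + 49/6 + 32/3
 = 199/6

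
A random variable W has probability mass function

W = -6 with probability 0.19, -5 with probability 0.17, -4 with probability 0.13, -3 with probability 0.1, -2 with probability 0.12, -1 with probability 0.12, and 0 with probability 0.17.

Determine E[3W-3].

E[3W-3] = Σ (3w-3)·P(W=w)
 = (-21)·0.19 + (-18)·0.17 + (-15)·0.13 + (-12)·0.1 + (-9)·0.12 + (-6)·0.12 + (-3)·0.17
 = (-3.99) + (-3.06) + (-1.95) + (-1.2) + (-1.08) + (-0.72) + (-0.51)
 = -12.51

-12.51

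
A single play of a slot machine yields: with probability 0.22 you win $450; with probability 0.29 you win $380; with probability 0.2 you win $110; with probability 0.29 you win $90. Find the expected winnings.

257.3

E[payout] = 450·0.22 + 380·0.29 + 110·0.2 + 90·0.29
 = 99 + 110.2 + 22 + 26.1
 = 257.3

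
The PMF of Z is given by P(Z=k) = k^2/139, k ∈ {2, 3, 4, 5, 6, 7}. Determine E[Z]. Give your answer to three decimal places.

5.633

E[Z] = Σ z·P(Z=z)
 = 2·4/139 + 3·9/139 + 4·16/139 + 5·25/139 + 6·36/139 + 7·49/139
 = 8/139 + 27/139 + 64/139 + 125/139 + 216/139 + 343/139
 = 783/139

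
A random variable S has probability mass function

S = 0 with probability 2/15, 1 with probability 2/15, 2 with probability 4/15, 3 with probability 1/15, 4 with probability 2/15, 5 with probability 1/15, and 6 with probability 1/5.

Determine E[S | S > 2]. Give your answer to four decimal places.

P(S > 2) = 1/15 + 2/15 + 1/15 + 1/5 = 7/15.
E[S | S > 2] = [3·1/15 + 4·2/15 + 5·1/15 + 6·1/5] / (7/15)
 = 34/15 / (7/15)
 = 34/7

4.8571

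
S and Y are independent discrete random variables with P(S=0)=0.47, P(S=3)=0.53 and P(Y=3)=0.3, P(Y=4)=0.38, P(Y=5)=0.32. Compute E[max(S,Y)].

4.02

E[max(S,Y)] = Σ_s Σ_y max(s,y) · P(S=s)P(Y=y)
 = 3·0.141 + 4·0.1786 + 5·0.1504 + 3·0.159 + 4·0.2014 + 5·0.1696
 = 0.423 + 0.7144 + 0.752 + 0.477 + 0.8056 + 0.848
 = 4.02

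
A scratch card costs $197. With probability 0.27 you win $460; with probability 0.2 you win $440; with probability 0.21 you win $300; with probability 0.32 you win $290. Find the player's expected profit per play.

E[payout] = 460·0.27 + 440·0.2 + 300·0.21 + 290·0.32
 = 124.2 + 88 + 63 + 92.8
 = 368
Net = 368 - 197 = 171

171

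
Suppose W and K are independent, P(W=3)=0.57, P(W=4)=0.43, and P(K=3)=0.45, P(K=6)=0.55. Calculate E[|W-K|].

1.607

E[|W-K|] = Σ_w Σ_k |w-k| · P(W=w)P(K=k)
 = 0·0.2565 + 3·0.3135 + 1·0.1935 + 2·0.2365
 = 0 + 0.9405 + 0.1935 + 0.473
 = 1.607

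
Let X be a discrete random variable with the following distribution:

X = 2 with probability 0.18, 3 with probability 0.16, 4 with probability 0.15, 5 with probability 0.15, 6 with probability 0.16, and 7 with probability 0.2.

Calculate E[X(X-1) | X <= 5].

9.5625

P(X <= 5) = 0.18 + 0.16 + 0.15 + 0.15 = 0.64.
E[X(X-1) | X <= 5] = [2·0.18 + 6·0.16 + 12·0.15 + 20·0.15] / 0.64
 = 6.12 / 0.64
 = 153/16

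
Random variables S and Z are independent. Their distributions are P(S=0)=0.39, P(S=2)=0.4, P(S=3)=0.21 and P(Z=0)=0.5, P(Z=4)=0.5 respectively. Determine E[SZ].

2.86

E[SZ] = Σ_s Σ_z sz · P(S=s)P(Z=z)
 = 0·0.195 + 0·0.195 + 0·0.2 + 8·0.2 + 0·0.105 + 12·0.105
 = 0 + 0 + 0 + 1.6 + 0 + 1.26
 = 2.86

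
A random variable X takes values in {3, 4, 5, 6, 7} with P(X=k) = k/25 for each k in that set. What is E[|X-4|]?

E[|X-4|] = Σ |x-4|·P(X=x)
 = 1·3/25 + 0·4/25 + 1·1/5 + 2·6/25 + 3·7/25
 = 3/25 + 0 + 1/5 + 12/25 + 21/25
 = 41/25

1.64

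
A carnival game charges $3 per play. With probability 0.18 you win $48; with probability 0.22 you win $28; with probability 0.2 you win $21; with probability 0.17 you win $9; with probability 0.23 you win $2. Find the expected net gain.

17.99

E[payout] = 48·0.18 + 28·0.22 + 21·0.2 + 9·0.17 + 2·0.23
 = 8.64 + 6.16 + 4.2 + 1.53 + 0.46
 = 20.99
Net = 20.99 - 3 = 17.99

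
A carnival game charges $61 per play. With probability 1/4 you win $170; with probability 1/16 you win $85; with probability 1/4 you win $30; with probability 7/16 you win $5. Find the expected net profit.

-3.5

E[payout] = 170·1/4 + 85·1/16 + 30·1/4 + 5·7/16
 = 85/2 + 85/16 + 15/2 + 35/16
 = 115/2
Net = 115/2 - 61 = -7/2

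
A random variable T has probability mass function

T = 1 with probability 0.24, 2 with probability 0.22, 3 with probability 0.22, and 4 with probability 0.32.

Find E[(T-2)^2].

1.74

E[(T-2)^2] = Σ (t-2)^2·P(T=t)
 = 1·0.24 + 0·0.22 + 1·0.22 + 4·0.32
 = 0.24 + 0 + 0.22 + 1.28
 = 1.74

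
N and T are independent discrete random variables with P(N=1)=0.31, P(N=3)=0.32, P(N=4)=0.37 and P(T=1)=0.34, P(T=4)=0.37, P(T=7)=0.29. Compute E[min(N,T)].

E[min(N,T)] = Σ_n Σ_t min(n,t) · P(N=n)P(T=t)
 = 1·0.1054 + 1·0.1147 + 1·0.0899 + 1·0.1088 + 3·0.1184 + 3·0.0928 + 1·0.1258 + 4·0.1369 + 4·0.1073
 = 0.1054 + 0.1147 + 0.0899 + 0.1088 + 0.3552 + 0.2784 + 0.1258 + 0.5476 + 0.4292
 = 2.155

2.155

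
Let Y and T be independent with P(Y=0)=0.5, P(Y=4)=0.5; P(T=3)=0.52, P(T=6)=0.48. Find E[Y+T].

E[Y+T] = Σ_y Σ_t (y+t) · P(Y=y)P(T=t)
 = 3·0.26 + 6·0.24 + 7·0.26 + 10·0.24
 = 0.78 + 1.44 + 1.82 + 2.4
 = 6.44

6.44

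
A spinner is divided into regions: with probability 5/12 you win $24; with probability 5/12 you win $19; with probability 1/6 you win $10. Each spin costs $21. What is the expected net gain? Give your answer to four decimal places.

-1.4167

E[payout] = 24·5/12 + 19·5/12 + 10·1/6
 = 10 + 95/12 + 5/3
 = 235/12
Net = 235/12 - 21 = -17/12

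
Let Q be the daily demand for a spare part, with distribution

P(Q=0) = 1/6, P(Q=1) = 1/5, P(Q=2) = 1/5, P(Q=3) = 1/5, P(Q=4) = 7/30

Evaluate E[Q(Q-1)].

E[Q(Q-1)] = Σ q(q-1)·P(Q=q)
 = 0·1/6 + 0·1/5 + 2·1/5 + 6·1/5 + 12·7/30
 = 0 + 0 + 2/5 + 6/5 + 14/5
 = 22/5

4.4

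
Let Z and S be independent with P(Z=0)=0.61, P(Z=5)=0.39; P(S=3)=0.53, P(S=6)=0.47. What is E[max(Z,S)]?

E[max(Z,S)] = Σ_z Σ_s max(z,s) · P(Z=z)P(S=s)
 = 3·0.3233 + 6·0.2867 + 5·0.2067 + 6·0.1833
 = 0.9699 + 1.7202 + 1.0335 + 1.0998
 = 4.8234

4.8234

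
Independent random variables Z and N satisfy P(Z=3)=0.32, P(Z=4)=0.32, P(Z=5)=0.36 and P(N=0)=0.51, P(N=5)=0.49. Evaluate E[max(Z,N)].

4.5104

E[max(Z,N)] = Σ_z Σ_n max(z,n) · P(Z=z)P(N=n)
 = 3·0.1632 + 5·0.1568 + 4·0.1632 + 5·0.1568 + 5·0.1836 + 5·0.1764
 = 0.4896 + 0.784 + 0.6528 + 0.784 + 0.918 + 0.882
 = 4.5104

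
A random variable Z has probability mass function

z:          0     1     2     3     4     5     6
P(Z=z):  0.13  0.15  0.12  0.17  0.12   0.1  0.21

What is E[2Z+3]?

E[2Z+3] = Σ (2z+3)·P(Z=z)
 = 3·0.13 + 5·0.15 + 7·0.12 + 9·0.17 + 11·0.12 + 13·0.1 + 15·0.21
 = 0.39 + 0.75 + 0.84 + 1.53 + 1.32 + 1.3 + 3.15
 = 9.28

9.28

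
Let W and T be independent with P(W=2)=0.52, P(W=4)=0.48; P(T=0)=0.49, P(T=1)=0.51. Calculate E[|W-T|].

E[|W-T|] = Σ_w Σ_t |w-t| · P(W=w)P(T=t)
 = 2·0.2548 + 1·0.2652 + 4·0.2352 + 3·0.2448
 = 0.5096 + 0.2652 + 0.9408 + 0.7344
 = 2.45

2.45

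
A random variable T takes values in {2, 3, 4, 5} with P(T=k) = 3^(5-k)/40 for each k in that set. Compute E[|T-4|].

E[|T-4|] = Σ |t-4|·P(T=t)
 = 2·27/40 + 1·9/40 + 0·3/40 + 1·1/40
 = 27/20 + 9/40 + 0 + 1/40
 = 8/5

1.6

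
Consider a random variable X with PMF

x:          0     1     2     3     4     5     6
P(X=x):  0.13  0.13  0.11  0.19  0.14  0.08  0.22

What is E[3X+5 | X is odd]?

13.25

P(X is odd) = 0.13 + 0.19 + 0.08 = 0.4.
E[3X+5 | X is odd] = [8·0.13 + 14·0.19 + 20·0.08] / 0.4
 = 5.3 / 0.4
 = 53/4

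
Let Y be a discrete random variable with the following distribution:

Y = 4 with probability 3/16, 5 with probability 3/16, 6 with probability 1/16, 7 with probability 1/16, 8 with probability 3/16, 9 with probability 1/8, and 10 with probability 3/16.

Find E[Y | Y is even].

P(Y is even) = 3/16 + 1/16 + 3/16 + 3/16 = 5/8.
E[Y | Y is even] = [4·3/16 + 6·1/16 + 8·3/16 + 10·3/16] / (5/8)
 = 9/2 / (5/8)
 = 36/5

7.2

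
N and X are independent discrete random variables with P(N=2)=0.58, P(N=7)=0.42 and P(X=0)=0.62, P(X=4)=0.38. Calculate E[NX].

E[NX] = Σ_n Σ_x nx · P(N=n)P(X=x)
 = 0·0.3596 + 8·0.2204 + 0·0.2604 + 28·0.1596
 = 0 + 1.7632 + 0 + 4.4688
 = 6.232

6.232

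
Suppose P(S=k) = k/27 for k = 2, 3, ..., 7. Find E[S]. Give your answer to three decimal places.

5.148

E[S] = Σ s·P(S=s)
 = 2·2/27 + 3·1/9 + 4·4/27 + 5·5/27 + 6·2/9 + 7·7/27
 = 4/27 + 1/3 + 16/27 + 25/27 + 4/3 + 49/27
 = 139/27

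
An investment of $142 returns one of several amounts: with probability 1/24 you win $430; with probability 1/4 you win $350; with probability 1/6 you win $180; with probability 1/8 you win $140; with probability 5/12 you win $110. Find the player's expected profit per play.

56.75

E[payout] = 430·1/24 + 350·1/4 + 180·1/6 + 140·1/8 + 110·5/12
 = 215/12 + 175/2 + 30 + 35/2 + 275/6
 = 795/4
Net = 795/4 - 142 = 227/4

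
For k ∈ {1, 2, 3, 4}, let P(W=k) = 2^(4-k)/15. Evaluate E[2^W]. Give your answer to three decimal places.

E[2^W] = Σ 2^w·P(W=w)
 = 2·8/15 + 4·4/15 + 8·2/15 + 16·1/15
 = 16/15 + 16/15 + 16/15 + 16/15
 = 64/15

4.267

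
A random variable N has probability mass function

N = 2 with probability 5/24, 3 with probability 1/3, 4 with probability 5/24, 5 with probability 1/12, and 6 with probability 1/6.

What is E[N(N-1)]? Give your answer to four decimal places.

11.5833

E[N(N-1)] = Σ n(n-1)·P(N=n)
 = 2·5/24 + 6·1/3 + 12·5/24 + 20·1/12 + 30·1/6
 = 5/12 + 2 + 5/2 + 5/3 + 5
 = 139/12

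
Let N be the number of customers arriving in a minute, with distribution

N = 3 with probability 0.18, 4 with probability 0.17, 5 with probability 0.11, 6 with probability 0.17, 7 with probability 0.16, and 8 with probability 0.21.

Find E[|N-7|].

1.83

E[|N-7|] = Σ |n-7|·P(N=n)
 = 4·0.18 + 3·0.17 + 2·0.11 + 1·0.17 + 0·0.16 + 1·0.21
 = 0.72 + 0.51 + 0.22 + 0.17 + 0 + 0.21
 = 1.83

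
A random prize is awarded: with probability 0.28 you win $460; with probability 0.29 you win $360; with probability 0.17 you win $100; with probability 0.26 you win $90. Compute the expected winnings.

E[payout] = 460·0.28 + 360·0.29 + 100·0.17 + 90·0.26
 = 128.8 + 104.4 + 17 + 23.4
 = 273.6

273.6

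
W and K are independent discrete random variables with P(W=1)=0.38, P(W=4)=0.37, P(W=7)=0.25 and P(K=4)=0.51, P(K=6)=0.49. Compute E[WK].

17.9778

E[WK] = Σ_w Σ_k wk · P(W=w)P(K=k)
 = 4·0.1938 + 6·0.1862 + 16·0.1887 + 24·0.1813 + 28·0.1275 + 42·0.1225
 = 0.7752 + 1.1172 + 3.0192 + 4.3512 + 3.57 + 5.145
 = 17.9778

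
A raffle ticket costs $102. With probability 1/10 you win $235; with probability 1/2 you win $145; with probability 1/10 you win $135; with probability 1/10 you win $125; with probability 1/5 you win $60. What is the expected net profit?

E[payout] = 235·1/10 + 145·1/2 + 135·1/10 + 125·1/10 + 60·1/5
 = 47/2 + 145/2 + 27/2 + 25/2 + 12
 = 134
Net = 134 - 102 = 32

32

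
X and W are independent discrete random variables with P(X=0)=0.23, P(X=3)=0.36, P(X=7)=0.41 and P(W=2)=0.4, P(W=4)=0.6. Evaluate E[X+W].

E[X+W] = Σ_x Σ_w (x+w) · P(X=x)P(W=w)
 = 2·0.092 + 4·0.138 + 5·0.144 + 7·0.216 + 9·0.164 + 11·0.246
 = 0.184 + 0.552 + 0.72 + 1.512 + 1.476 + 2.706
 = 7.15

7.15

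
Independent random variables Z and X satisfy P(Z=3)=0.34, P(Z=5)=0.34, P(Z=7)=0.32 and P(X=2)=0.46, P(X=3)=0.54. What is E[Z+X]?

7.5

E[Z+X] = Σ_z Σ_x (z+x) · P(Z=z)P(X=x)
 = 5·0.1564 + 6·0.1836 + 7·0.1564 + 8·0.1836 + 9·0.1472 + 10·0.1728
 = 0.782 + 1.1016 + 1.0948 + 1.4688 + 1.3248 + 1.728
 = 7.5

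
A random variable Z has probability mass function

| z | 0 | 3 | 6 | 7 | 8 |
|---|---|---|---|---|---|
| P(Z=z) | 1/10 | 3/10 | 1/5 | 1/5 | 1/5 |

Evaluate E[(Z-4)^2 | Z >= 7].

12.5

P(Z >= 7) = 1/5 + 1/5 = 2/5.
E[(Z-4)^2 | Z >= 7] = [9·1/5 + 16·1/5] / (2/5)
 = 5 / (2/5)
 = 25/2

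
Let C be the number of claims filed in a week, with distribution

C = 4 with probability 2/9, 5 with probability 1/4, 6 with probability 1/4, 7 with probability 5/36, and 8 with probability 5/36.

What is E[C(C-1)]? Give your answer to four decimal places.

28.7778

E[C(C-1)] = Σ c(c-1)·P(C=c)
 = 12·2/9 + 20·1/4 + 30·1/4 + 42·5/36 + 56·5/36
 = 8/3 + 5 + 15/2 + 35/6 + 70/9
 = 259/9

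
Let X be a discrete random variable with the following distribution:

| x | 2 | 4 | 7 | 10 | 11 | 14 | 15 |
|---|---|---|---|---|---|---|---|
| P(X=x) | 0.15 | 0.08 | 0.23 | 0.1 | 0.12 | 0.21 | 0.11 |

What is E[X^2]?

E[X^2] = Σ x^2·P(X=x)
 = 4·0.15 + 16·0.08 + 49·0.23 + 100·0.1 + 121·0.12 + 196·0.21 + 225·0.11
 = 0.6 + 1.28 + 11.27 + 10 + 14.52 + 41.16 + 24.75
 = 103.58

103.58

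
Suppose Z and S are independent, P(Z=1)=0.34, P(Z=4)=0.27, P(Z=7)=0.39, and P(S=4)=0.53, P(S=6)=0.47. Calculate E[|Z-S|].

E[|Z-S|] = Σ_z Σ_s |z-s| · P(Z=z)P(S=s)
 = 3·0.1802 + 5·0.1598 + 0·0.1431 + 2·0.1269 + 3·0.2067 + 1·0.1833
 = 0.5406 + 0.799 + 0 + 0.2538 + 0.6201 + 0.1833
 = 2.3968

2.3968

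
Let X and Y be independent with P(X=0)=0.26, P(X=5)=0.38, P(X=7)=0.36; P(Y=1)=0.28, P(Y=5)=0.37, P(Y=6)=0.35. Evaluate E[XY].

18.6966

E[XY] = Σ_x Σ_y xy · P(X=x)P(Y=y)
 = 0·0.0728 + 0·0.0962 + 0·0.091 + 5·0.1064 + 25·0.1406 + 30·0.133 + 7·0.1008 + 35·0.1332 + 42·0.126
 = 0 + 0 + 0 + 0.532 + 3.515 + 3.99 + 0.7056 + 4.662 + 5.292
 = 18.6966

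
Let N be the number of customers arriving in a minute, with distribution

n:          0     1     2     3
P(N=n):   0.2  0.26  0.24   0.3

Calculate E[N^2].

E[N^2] = Σ n^2·P(N=n)
 = 0·0.2 + 1·0.26 + 4·0.24 + 9·0.3
 = 0 + 0.26 + 0.96 + 2.7
 = 3.92

3.92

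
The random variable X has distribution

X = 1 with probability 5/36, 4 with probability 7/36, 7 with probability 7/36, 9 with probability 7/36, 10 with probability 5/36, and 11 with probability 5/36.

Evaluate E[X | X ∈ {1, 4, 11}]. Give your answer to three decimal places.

5.176

P(X ∈ {1, 4, 11}) = 5/36 + 7/36 + 5/36 = 17/36.
E[X | X ∈ {1, 4, 11}] = [1·5/36 + 4·7/36 + 11·5/36] / (17/36)
 = 22/9 / (17/36)
 = 88/17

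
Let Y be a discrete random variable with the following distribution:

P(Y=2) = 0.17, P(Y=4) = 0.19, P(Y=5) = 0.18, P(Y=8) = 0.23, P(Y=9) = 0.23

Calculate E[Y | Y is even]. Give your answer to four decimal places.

P(Y is even) = 0.17 + 0.19 + 0.23 = 0.59.
E[Y | Y is even] = [2·0.17 + 4·0.19 + 8·0.23] / 0.59
 = 2.94 / 0.59
 = 294/59

4.9831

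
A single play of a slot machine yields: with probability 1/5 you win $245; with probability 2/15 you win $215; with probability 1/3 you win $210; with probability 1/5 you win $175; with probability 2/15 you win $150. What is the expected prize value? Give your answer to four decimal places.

202.6667

E[payout] = 245·1/5 + 215·2/15 + 210·1/3 + 175·1/5 + 150·2/15
 = 49 + 86/3 + 70 + 35 + 20
 = 608/3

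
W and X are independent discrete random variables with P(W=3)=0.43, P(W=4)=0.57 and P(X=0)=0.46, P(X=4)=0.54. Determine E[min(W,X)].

1.9278

E[min(W,X)] = Σ_w Σ_x min(w,x) · P(W=w)P(X=x)
 = 0·0.1978 + 3·0.2322 + 0·0.2622 + 4·0.3078
 = 0 + 0.6966 + 0 + 1.2312
 = 1.9278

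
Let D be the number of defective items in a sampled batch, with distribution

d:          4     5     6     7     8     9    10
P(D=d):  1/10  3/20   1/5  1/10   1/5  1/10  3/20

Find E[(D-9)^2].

E[(D-9)^2] = Σ (d-9)^2·P(D=d)
 = 25·1/10 + 16·3/20 + 9·1/5 + 4·1/10 + 1·1/5 + 0·1/10 + 1·3/20
 = 5/2 + 12/5 + 9/5 + 2/5 + 1/5 + 0 + 3/20
 = 149/20

7.45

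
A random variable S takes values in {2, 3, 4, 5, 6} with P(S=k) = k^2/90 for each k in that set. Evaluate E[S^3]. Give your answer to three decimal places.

135.556

E[S^3] = Σ s^3·P(S=s)
 = 8·2/45 + 27·1/10 + 64·8/45 + 125·5/18 + 216·2/5
 = 16/45 + 27/10 + 512/45 + 625/18 + 432/5
 = 1220/9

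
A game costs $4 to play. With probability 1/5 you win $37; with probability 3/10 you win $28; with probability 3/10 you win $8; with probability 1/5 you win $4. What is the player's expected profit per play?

E[payout] = 37·1/5 + 28·3/10 + 8·3/10 + 4·1/5
 = 37/5 + 42/5 + 12/5 + 4/5
 = 19
Net = 19 - 4 = 15

15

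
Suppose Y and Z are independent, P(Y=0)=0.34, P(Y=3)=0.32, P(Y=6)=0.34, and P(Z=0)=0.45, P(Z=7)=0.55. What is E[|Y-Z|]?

3.55

E[|Y-Z|] = Σ_y Σ_z |y-z| · P(Y=y)P(Z=z)
 = 0·0.153 + 7·0.187 + 3·0.144 + 4·0.176 + 6·0.153 + 1·0.187
 = 0 + 1.309 + 0.432 + 0.704 + 0.918 + 0.187
 = 3.55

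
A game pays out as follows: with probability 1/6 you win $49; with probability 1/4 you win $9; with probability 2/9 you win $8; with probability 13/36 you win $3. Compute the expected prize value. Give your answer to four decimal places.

E[payout] = 49·1/6 + 9·1/4 + 8·2/9 + 3·13/36
 = 49/6 + 9/4 + 16/9 + 13/12
 = 239/18

13.2778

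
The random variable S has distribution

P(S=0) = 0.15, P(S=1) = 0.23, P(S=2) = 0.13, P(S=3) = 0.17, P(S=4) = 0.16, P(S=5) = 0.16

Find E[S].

2.44

E[S] = Σ s·P(S=s)
 = 0·0.15 + 1·0.23 + 2·0.13 + 3·0.17 + 4·0.16 + 5·0.16
 = 0 + 0.23 + 0.26 + 0.51 + 0.64 + 0.8
 = 2.44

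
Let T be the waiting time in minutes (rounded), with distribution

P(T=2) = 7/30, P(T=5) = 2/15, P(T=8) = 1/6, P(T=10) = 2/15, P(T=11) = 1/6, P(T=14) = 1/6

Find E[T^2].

E[T^2] = Σ t^2·P(T=t)
 = 4·7/30 + 25·2/15 + 64·1/6 + 100·2/15 + 121·1/6 + 196·1/6
 = 14/15 + 10/3 + 32/3 + 40/3 + 121/6 + 98/3
 = 811/10

81.1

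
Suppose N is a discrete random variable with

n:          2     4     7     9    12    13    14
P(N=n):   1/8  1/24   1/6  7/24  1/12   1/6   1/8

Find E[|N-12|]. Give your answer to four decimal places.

E[|N-12|] = Σ |n-12|·P(N=n)
 = 10·1/8 + 8·1/24 + 5·1/6 + 3·7/24 + 0·1/12 + 1·1/6 + 2·1/8
 = 5/4 + 1/3 + 5/6 + 7/8 + 0 + 1/6 + 1/4
 = 89/24

3.7083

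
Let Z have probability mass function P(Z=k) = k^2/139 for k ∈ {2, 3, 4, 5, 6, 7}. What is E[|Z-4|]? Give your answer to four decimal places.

1.8777

E[|Z-4|] = Σ |z-4|·P(Z=z)
 = 2·4/139 + 1·9/139 + 0·16/139 + 1·25/139 + 2·36/139 + 3·49/139
 = 8/139 + 9/139 + 0 + 25/139 + 72/139 + 147/139
 = 261/139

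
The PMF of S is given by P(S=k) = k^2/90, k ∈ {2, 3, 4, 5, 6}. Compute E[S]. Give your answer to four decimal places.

E[S] = Σ s·P(S=s)
 = 2·2/45 + 3·1/10 + 4·8/45 + 5·5/18 + 6·2/5
 = 4/45 + 3/10 + 32/45 + 25/18 + 12/5
 = 44/9

4.8889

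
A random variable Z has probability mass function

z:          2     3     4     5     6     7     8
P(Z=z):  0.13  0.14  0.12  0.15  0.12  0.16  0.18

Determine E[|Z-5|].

E[|Z-5|] = Σ |z-5|·P(Z=z)
 = 3·0.13 + 2·0.14 + 1·0.12 + 0·0.15 + 1·0.12 + 2·0.16 + 3·0.18
 = 0.39 + 0.28 + 0.12 + 0 + 0.12 + 0.32 + 0.54
 = 1.77

1.77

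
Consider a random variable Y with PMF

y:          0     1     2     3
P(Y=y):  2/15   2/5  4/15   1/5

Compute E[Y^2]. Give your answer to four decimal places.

E[Y^2] = Σ y^2·P(Y=y)
 = 0·2/15 + 1·2/5 + 4·4/15 + 9·1/5
 = 0 + 2/5 + 16/15 + 9/5
 = 49/15

3.2667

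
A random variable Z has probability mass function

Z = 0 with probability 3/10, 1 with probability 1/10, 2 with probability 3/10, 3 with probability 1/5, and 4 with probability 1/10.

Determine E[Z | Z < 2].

P(Z < 2) = 3/10 + 1/10 = 2/5.
E[Z | Z < 2] = [0·3/10 + 1·1/10] / (2/5)
 = 1/10 / (2/5)
 = 1/4

0.25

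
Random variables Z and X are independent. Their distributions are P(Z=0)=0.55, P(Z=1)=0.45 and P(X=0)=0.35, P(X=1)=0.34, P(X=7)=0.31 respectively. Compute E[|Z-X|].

2.375

E[|Z-X|] = Σ_z Σ_x |z-x| · P(Z=z)P(X=x)
 = 0·0.1925 + 1·0.187 + 7·0.1705 + 1·0.1575 + 0·0.153 + 6·0.1395
 = 0 + 0.187 + 1.1935 + 0.1575 + 0 + 0.837
 = 2.375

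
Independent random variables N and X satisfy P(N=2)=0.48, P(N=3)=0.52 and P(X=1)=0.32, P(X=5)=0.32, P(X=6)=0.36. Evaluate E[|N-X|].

E[|N-X|] = Σ_n Σ_x |n-x| · P(N=n)P(X=x)
 = 1·0.1536 + 3·0.1536 + 4·0.1728 + 2·0.1664 + 2·0.1664 + 3·0.1872
 = 0.1536 + 0.4608 + 0.6912 + 0.3328 + 0.3328 + 0.5616
 = 2.5328

2.5328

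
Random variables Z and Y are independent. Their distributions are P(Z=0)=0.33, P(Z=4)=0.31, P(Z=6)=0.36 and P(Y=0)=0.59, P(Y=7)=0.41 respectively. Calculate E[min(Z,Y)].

1.394

E[min(Z,Y)] = Σ_z Σ_y min(z,y) · P(Z=z)P(Y=y)
 = 0·0.1947 + 0·0.1353 + 0·0.1829 + 4·0.1271 + 0·0.2124 + 6·0.1476
 = 0 + 0 + 0 + 0.5084 + 0 + 0.8856
 = 1.394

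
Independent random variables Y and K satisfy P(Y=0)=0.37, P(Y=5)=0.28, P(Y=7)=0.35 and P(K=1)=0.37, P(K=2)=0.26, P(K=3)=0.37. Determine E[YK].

7.7

E[YK] = Σ_y Σ_k yk · P(Y=y)P(K=k)
 = 0·0.1369 + 0·0.0962 + 0·0.1369 + 5·0.1036 + 10·0.0728 + 15·0.1036 + 7·0.1295 + 14·0.091 + 21·0.1295
 = 0 + 0 + 0 + 0.518 + 0.728 + 1.554 + 0.9065 + 1.274 + 2.7195
 = 7.7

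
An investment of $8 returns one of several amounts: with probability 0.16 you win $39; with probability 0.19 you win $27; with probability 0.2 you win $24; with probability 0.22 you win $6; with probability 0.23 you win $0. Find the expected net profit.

9.49

E[payout] = 39·0.16 + 27·0.19 + 24·0.2 + 6·0.22 + 0·0.23
 = 6.24 + 5.13 + 4.8 + 1.32 + 0
 = 17.49
Net = 17.49 - 8 = 9.49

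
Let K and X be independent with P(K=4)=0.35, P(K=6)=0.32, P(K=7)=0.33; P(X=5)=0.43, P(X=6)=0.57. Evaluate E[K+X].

11.2

E[K+X] = Σ_k Σ_x (k+x) · P(K=k)P(X=x)
 = 9·0.1505 + 10·0.1995 + 11·0.1376 + 12·0.1824 + 12·0.1419 + 13·0.1881
 = 1.3545 + 1.995 + 1.5136 + 2.1888 + 1.7028 + 2.4453
 = 11.2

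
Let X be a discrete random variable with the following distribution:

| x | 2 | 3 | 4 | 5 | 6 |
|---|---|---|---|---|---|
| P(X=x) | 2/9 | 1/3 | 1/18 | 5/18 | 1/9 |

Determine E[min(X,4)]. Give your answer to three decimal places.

3.222

E[min(X,4)] = Σ min(x,4)·P(X=x)
 = 2·2/9 + 3·1/3 + 4·1/18 + 4·5/18 + 4·1/9
 = 4/9 + 1 + 2/9 + 10/9 + 4/9
 = 29/9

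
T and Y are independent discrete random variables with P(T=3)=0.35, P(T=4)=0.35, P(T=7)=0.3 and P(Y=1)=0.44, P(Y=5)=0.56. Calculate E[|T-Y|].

2.486

E[|T-Y|] = Σ_t Σ_y |t-y| · P(T=t)P(Y=y)
 = 2·0.154 + 2·0.196 + 3·0.154 + 1·0.196 + 6·0.132 + 2·0.168
 = 0.308 + 0.392 + 0.462 + 0.196 + 0.792 + 0.336
 = 2.486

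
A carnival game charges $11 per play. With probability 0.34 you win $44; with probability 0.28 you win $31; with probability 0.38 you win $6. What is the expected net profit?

E[payout] = 44·0.34 + 31·0.28 + 6·0.38
 = 14.96 + 8.68 + 2.28
 = 25.92
Net = 25.92 - 11 = 14.92

14.92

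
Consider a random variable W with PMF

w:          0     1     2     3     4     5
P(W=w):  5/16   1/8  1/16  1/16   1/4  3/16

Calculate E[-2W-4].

-8.75

E[-2W-4] = Σ (-2w-4)·P(W=w)
 = (-4)·5/16 + (-6)·1/8 + (-8)·1/16 + (-10)·1/16 + (-12)·1/4 + (-14)·3/16
 = (-5/4) + (-3/4) + (-1/2) + (-5/8) + (-3) + (-21/8)
 = -35/4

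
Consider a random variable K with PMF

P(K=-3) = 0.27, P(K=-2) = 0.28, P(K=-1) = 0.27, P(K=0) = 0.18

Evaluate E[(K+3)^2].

E[(K+3)^2] = Σ (k+3)^2·P(K=k)
 = 0·0.27 + 1·0.28 + 4·0.27 + 9·0.18
 = 0 + 0.28 + 1.08 + 1.62
 = 2.98

2.98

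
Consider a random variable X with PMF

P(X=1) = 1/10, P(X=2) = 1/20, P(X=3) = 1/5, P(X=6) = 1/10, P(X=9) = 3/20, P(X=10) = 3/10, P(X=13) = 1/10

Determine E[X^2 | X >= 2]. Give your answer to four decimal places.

P(X >= 2) = 1/20 + 1/5 + 1/10 + 3/20 + 3/10 + 1/10 = 9/10.
E[X^2 | X >= 2] = [4·1/20 + 9·1/5 + 36·1/10 + 81·3/20 + 100·3/10 + 169·1/10] / (9/10)
 = 1293/20 / (9/10)
 = 431/6

71.8333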